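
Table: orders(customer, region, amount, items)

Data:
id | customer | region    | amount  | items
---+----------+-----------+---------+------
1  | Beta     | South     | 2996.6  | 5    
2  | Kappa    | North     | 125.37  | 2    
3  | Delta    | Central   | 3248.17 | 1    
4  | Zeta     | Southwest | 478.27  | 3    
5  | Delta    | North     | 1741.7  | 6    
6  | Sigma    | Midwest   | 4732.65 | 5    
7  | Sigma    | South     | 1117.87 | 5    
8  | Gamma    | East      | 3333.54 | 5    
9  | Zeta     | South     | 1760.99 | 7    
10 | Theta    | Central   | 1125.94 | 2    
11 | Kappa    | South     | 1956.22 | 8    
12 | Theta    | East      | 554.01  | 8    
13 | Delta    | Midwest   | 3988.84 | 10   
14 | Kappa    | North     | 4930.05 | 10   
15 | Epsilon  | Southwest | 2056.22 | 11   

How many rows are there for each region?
SELECT region, COUNT(*) as count
FROM orders
GROUP BY region

Result:
  Central: 2
  East: 2
  Midwest: 2
  North: 3
  South: 4
  Southwest: 2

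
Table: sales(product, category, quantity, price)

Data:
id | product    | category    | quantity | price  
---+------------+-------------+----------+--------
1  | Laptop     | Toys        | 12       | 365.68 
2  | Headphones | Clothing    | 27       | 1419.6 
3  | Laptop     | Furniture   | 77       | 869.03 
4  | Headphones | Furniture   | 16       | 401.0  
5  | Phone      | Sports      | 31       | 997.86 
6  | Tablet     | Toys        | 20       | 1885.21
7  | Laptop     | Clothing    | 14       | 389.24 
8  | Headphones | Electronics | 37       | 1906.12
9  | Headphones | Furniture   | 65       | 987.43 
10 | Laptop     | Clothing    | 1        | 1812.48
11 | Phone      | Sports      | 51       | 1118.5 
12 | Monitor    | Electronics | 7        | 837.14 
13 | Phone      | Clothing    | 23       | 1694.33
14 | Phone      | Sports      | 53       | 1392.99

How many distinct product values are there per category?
SELECT category, COUNT(DISTINCT product)
FROM sales
GROUP BY category

Result:
  Clothing: 3 distinct
  Electronics: 2 distinct
  Furniture: 2 distinct
  Sports: 1 distinct
  Toys: 2 distinct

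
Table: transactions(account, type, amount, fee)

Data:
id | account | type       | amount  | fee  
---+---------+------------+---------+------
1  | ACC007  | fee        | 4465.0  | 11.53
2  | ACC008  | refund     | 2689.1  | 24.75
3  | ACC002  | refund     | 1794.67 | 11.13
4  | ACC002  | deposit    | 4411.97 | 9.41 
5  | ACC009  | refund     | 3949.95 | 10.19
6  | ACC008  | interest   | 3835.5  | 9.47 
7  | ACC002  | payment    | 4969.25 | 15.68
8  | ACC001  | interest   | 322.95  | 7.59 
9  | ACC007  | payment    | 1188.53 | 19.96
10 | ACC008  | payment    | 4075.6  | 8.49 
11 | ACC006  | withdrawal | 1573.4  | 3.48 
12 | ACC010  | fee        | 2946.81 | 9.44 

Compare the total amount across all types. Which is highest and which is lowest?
SELECT type, SUM(amount)
FROM transactions
GROUP BY type
ORDER BY SUM(amount)

All groups:
  withdrawal: 1573.40
  interest: 4158.45
  deposit: 4411.97
  fee: 7411.81
  refund: 8433.72
  payment: 10233.38

Highest: payment (10233.38)
Lowest: withdrawal (1573.40)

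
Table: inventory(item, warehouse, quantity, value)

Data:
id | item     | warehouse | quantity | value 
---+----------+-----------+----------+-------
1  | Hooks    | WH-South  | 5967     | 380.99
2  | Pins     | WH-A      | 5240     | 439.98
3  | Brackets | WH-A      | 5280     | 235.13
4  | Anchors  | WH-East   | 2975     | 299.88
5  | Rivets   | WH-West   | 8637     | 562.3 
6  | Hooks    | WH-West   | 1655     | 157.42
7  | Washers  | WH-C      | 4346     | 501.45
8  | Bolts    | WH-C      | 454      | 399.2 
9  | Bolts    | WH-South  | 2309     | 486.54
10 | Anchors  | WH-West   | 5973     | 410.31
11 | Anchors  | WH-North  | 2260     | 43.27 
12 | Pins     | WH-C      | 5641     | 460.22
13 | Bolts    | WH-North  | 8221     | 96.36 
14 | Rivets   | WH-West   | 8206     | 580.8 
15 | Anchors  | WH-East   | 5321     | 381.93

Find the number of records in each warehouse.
SELECT warehouse, COUNT(*) as count
FROM inventory
GROUP BY warehouse

Result:
  WH-A: 2
  WH-C: 3
  WH-East: 2
  WH-North: 2
  WH-South: 2
  WH-West: 4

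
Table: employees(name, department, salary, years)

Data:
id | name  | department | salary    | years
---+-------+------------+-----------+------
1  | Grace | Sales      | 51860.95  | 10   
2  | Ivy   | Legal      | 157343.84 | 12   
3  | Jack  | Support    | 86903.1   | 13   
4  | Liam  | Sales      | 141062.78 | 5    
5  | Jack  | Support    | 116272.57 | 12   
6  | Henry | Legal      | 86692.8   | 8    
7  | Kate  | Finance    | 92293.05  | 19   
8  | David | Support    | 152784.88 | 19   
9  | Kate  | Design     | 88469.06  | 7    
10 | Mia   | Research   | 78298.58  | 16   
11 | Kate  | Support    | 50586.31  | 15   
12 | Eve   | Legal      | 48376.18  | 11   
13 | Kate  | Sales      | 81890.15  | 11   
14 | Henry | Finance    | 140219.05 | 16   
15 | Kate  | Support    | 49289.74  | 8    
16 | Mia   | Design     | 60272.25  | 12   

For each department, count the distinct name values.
SELECT department, COUNT(DISTINCT name)
FROM employees
GROUP BY department

Result:
  Design: 2 distinct
  Finance: 2 distinct
  Legal: 3 distinct
  Research: 1 distinct
  Sales: 3 distinct
  Support: 3 distinct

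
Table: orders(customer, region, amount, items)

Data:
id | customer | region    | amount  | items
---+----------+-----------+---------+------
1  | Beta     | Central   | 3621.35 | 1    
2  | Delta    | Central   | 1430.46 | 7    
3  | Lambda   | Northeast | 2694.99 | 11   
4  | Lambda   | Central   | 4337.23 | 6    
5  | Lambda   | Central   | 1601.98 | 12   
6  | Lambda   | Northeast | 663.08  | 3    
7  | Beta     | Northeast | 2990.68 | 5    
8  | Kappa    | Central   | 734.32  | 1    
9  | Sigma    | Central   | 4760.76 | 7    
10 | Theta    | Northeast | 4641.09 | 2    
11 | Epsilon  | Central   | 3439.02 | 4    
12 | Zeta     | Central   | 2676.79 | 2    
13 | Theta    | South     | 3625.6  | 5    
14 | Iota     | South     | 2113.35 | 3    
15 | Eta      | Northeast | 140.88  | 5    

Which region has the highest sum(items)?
SELECT region, SUM(items) as val
FROM orders
GROUP BY region
ORDER BY val DESC
LIMIT 1

Result: Central with sum(items) = 40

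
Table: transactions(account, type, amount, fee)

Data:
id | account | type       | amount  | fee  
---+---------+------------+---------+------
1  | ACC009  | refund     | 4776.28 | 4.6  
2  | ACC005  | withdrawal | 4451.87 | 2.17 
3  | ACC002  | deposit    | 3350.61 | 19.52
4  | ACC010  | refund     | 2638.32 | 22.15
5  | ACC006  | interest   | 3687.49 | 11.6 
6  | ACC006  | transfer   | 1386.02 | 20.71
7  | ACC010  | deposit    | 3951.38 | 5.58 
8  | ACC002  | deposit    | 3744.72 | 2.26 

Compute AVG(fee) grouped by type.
SELECT type, AVG(fee) as result
FROM transactions
GROUP BY type

Result:
  deposit: 9.12
  interest: 11.60
  refund: 13.38
  transfer: 20.71
  withdrawal: 2.17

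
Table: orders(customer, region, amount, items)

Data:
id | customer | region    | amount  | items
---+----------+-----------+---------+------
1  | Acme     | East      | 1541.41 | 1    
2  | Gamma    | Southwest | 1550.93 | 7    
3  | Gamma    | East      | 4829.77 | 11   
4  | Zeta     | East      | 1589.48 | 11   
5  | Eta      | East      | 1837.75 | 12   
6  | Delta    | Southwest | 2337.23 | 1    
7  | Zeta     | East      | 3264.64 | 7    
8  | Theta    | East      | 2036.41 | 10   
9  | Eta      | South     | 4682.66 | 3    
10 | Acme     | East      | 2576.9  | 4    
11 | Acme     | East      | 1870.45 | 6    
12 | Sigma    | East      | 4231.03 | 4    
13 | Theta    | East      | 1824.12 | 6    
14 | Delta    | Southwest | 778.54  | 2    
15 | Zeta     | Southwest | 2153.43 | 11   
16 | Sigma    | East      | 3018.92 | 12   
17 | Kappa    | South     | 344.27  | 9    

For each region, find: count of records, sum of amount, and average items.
SELECT region,
       COUNT(*) as cnt,
       SUM(amount) as total_amount,
       AVG(items) as avg_items
FROM orders
GROUP BY region

Result:
  East: 11 records, 28620.88 total amount, 7.64 avg items
  South: 2 records, 5026.93 total amount, 6.00 avg items
  Southwest: 4 records, 6820.13 total amount, 5.25 avg items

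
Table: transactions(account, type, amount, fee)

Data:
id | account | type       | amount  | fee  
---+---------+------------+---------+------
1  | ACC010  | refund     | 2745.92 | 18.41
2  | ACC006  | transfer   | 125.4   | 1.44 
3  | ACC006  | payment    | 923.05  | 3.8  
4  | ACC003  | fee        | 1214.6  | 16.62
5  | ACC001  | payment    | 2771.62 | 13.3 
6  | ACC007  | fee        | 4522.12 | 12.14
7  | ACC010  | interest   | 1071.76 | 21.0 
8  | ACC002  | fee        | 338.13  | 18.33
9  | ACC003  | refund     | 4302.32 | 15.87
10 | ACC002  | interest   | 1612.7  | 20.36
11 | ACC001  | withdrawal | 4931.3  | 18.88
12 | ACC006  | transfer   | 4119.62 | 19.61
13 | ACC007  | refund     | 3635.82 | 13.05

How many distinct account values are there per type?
SELECT type, COUNT(DISTINCT account)
FROM transactions
GROUP BY type

Result:
  fee: 3 distinct
  interest: 2 distinct
  payment: 2 distinct
  refund: 3 distinct
  transfer: 1 distinct
  withdrawal: 1 distinct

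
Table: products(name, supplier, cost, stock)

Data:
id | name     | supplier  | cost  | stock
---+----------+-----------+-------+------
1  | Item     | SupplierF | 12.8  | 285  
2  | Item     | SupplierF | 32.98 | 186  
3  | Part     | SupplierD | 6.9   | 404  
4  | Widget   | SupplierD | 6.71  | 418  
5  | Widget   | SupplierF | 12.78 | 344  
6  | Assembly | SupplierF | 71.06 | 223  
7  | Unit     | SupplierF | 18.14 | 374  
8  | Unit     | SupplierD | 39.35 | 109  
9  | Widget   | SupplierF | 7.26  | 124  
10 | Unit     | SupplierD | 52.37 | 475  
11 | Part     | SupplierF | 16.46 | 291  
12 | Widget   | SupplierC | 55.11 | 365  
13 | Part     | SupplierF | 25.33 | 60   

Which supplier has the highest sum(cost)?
SELECT supplier, SUM(cost) as val
FROM products
GROUP BY supplier
ORDER BY val DESC
LIMIT 1

Result: SupplierF with sum(cost) = 196.81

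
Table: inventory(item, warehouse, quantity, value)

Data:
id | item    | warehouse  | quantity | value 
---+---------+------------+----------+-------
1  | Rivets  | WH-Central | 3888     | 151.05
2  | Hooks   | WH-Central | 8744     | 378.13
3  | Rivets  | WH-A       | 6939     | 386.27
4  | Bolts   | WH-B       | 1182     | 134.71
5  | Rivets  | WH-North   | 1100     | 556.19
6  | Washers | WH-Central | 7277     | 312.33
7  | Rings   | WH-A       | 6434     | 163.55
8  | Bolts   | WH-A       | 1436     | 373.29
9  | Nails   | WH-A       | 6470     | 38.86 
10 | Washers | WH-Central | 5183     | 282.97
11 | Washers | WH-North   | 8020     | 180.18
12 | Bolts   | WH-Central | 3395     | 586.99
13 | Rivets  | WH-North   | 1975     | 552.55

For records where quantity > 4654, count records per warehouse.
SELECT warehouse, COUNT(*)
FROM inventory
WHERE quantity > 4654
GROUP BY warehouse

Note: WHERE filters rows before grouping.

Result:
  WH-A: 3
  WH-Central: 3
  WH-North: 1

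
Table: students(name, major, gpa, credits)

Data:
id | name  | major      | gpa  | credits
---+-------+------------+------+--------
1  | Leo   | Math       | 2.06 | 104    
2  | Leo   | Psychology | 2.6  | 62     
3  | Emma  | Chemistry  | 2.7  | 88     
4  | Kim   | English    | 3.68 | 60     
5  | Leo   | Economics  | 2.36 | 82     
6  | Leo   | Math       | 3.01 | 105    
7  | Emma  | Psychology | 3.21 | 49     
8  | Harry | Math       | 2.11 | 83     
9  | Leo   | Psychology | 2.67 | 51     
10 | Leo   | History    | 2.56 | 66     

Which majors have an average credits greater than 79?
SELECT major, AVG(credits)
FROM students
GROUP BY major
HAVING AVG(credits) > 79

Result:
  Chemistry: avg=88.00
  Economics: avg=82.00
  Math: avg=97.33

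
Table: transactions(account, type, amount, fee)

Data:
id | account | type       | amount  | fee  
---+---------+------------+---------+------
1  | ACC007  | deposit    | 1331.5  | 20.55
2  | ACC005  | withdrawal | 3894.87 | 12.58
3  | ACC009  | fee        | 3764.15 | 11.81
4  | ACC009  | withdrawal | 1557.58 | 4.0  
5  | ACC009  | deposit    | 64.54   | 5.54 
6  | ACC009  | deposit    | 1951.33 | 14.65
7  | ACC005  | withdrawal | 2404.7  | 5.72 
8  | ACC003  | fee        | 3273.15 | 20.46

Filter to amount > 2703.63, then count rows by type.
SELECT type, COUNT(*)
FROM transactions
WHERE amount > 2703.63
GROUP BY type

Note: WHERE filters rows before grouping.

Result:
  fee: 2
  withdrawal: 1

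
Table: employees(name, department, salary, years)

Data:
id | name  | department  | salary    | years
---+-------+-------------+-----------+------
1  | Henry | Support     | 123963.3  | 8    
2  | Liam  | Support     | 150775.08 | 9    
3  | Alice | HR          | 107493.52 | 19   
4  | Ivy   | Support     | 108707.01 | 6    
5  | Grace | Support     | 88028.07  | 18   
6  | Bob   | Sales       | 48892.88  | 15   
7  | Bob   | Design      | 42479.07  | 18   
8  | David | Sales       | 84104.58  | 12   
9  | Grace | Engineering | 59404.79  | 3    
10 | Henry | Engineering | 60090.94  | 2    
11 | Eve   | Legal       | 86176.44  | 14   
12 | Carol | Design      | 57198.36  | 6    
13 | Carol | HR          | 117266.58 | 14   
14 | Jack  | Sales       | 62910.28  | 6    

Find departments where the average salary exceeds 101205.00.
SELECT department, AVG(salary)
FROM employees
GROUP BY department
HAVING AVG(salary) > 101205.00

Result:
  HR: avg=112380.05
  Support: avg=117868.37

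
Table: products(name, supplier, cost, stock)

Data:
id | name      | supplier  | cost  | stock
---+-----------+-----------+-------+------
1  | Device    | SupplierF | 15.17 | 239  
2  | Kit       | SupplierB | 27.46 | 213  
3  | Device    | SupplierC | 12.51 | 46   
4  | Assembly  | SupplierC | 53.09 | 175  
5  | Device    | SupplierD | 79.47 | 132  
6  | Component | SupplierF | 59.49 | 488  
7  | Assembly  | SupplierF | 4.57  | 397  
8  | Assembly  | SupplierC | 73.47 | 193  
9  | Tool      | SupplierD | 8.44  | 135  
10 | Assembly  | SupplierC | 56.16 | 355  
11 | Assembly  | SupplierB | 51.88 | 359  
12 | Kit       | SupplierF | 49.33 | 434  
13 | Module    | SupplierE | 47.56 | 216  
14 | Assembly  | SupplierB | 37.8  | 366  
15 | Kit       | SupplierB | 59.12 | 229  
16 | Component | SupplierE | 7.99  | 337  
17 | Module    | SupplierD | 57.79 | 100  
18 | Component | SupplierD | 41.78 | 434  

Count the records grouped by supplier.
SELECT supplier, COUNT(*) as count
FROM products
GROUP BY supplier

Result:
  SupplierB: 4
  SupplierC: 4
  SupplierD: 4
  SupplierE: 2
  SupplierF: 4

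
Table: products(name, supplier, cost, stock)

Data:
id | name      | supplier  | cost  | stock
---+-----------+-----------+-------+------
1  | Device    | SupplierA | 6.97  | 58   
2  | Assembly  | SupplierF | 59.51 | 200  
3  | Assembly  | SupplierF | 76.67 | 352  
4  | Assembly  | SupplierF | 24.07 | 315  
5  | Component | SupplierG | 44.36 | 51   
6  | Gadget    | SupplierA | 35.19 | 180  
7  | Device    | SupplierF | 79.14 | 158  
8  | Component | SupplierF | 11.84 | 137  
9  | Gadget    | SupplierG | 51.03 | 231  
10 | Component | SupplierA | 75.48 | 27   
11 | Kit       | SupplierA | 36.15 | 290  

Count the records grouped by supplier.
SELECT supplier, COUNT(*) as count
FROM products
GROUP BY supplier

Result:
  SupplierA: 4
  SupplierF: 5
  SupplierG: 2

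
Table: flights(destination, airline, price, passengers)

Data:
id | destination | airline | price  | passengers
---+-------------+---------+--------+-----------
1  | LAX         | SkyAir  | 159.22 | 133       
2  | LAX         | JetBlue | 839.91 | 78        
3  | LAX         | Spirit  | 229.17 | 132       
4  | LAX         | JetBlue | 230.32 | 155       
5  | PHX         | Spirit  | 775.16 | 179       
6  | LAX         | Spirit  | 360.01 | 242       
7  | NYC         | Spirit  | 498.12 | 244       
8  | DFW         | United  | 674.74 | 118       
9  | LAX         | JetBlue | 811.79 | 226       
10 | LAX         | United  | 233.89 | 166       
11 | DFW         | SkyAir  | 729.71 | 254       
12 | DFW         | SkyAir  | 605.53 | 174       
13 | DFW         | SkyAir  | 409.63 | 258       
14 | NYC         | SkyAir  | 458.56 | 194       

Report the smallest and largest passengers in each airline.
SELECT airline, MIN(passengers), MAX(passengers)
FROM flights
GROUP BY airline

Result:
  JetBlue: min=78, max=226
  SkyAir: min=133, max=258
  Spirit: min=132, max=244
  United: min=118, max=166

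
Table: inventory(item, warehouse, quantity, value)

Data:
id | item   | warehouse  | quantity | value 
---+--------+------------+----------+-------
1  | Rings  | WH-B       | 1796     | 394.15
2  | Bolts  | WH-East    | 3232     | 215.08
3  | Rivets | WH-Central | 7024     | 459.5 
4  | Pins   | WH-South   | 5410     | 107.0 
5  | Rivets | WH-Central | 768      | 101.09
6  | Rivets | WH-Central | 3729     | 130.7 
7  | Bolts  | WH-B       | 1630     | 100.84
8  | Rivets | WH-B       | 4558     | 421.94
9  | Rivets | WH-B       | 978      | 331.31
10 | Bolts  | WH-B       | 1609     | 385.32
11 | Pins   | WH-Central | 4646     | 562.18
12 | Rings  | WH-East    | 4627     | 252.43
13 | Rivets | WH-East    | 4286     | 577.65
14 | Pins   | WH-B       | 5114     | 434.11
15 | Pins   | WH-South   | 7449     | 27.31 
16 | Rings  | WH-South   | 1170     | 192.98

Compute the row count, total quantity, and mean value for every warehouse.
SELECT warehouse,
       COUNT(*) as cnt,
       SUM(quantity) as total_quantity,
       AVG(value) as avg_value
FROM inventory
GROUP BY warehouse

Result:
  WH-B: 6 records, 15685 total quantity, 344.61 avg value
  WH-Central: 4 records, 16167 total quantity, 313.37 avg value
  WH-East: 3 records, 12145 total quantity, 348.39 avg value
  WH-South: 3 records, 14029 total quantity, 109.10 avg value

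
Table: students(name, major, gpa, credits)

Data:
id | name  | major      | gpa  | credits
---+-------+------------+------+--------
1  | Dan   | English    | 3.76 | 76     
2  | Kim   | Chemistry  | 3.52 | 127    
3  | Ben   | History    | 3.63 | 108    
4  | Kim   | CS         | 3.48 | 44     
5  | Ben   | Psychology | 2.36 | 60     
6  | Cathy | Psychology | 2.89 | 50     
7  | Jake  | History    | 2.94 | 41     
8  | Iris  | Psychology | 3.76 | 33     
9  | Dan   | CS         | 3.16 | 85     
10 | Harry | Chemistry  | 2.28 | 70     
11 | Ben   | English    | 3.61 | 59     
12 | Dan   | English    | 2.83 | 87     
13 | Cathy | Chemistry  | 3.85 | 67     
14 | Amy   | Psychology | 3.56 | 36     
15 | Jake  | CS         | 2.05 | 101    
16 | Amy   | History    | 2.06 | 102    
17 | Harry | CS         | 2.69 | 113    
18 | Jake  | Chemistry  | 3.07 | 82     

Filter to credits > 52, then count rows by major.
SELECT major, COUNT(*)
FROM students
WHERE credits > 52
GROUP BY major

Note: WHERE filters rows before grouping.

Result:
  CS: 3
  Chemistry: 4
  English: 3
  History: 2
  Psychology: 1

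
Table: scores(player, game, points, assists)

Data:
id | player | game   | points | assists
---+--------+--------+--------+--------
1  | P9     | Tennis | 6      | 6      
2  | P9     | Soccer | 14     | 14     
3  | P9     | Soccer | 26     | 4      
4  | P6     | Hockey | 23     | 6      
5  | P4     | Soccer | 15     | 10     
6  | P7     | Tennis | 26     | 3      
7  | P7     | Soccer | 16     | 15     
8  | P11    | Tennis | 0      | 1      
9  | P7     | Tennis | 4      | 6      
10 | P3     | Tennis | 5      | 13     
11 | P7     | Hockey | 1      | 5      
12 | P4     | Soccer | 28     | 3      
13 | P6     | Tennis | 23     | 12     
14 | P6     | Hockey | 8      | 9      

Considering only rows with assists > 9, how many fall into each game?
SELECT game, COUNT(*)
FROM scores
WHERE assists > 9
GROUP BY game

Note: WHERE filters rows before grouping.

Result:
  Soccer: 3
  Tennis: 2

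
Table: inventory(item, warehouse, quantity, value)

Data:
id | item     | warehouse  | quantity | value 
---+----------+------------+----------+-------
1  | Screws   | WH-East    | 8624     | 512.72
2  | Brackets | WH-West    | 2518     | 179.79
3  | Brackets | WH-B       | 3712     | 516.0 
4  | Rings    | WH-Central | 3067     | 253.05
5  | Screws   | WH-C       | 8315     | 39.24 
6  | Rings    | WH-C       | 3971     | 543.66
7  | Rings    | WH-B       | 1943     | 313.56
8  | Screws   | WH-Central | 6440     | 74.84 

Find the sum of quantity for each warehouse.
SELECT warehouse, SUM(quantity) as result
FROM inventory
GROUP BY warehouse

Result:
  WH-B: 5655
  WH-C: 12286
  WH-Central: 9507
  WH-East: 8624
  WH-West: 2518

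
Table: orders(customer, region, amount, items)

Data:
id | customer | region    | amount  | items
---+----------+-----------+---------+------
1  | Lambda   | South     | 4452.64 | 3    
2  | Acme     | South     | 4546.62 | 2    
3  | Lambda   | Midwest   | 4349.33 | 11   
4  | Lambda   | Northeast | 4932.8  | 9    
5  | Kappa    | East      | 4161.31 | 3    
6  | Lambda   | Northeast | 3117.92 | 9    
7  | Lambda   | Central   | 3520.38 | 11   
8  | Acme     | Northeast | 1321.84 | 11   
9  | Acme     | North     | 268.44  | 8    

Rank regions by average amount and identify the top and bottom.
SELECT region, AVG(amount)
FROM orders
GROUP BY region
ORDER BY AVG(amount)

All groups:
  North: 268.44
  Northeast: 3124.19
  Central: 3520.38
  East: 4161.31
  Midwest: 4349.33
  South: 4499.63

Highest: South (4499.63)
Lowest: North (268.44)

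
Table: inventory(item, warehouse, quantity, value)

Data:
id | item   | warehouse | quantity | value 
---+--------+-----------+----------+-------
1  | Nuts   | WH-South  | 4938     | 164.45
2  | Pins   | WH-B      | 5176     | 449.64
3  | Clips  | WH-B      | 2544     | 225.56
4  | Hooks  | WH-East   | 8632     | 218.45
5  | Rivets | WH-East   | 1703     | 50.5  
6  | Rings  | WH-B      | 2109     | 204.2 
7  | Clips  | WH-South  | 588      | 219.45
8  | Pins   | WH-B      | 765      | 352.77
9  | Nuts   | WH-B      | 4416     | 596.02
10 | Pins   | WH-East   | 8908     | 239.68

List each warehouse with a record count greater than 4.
SELECT warehouse, COUNT(*) as cnt
FROM inventory
GROUP BY warehouse
HAVING COUNT(*) > 4

Result:
  WH-B: 5

Note: HAVING filters groups after aggregation, WHERE filters rows before.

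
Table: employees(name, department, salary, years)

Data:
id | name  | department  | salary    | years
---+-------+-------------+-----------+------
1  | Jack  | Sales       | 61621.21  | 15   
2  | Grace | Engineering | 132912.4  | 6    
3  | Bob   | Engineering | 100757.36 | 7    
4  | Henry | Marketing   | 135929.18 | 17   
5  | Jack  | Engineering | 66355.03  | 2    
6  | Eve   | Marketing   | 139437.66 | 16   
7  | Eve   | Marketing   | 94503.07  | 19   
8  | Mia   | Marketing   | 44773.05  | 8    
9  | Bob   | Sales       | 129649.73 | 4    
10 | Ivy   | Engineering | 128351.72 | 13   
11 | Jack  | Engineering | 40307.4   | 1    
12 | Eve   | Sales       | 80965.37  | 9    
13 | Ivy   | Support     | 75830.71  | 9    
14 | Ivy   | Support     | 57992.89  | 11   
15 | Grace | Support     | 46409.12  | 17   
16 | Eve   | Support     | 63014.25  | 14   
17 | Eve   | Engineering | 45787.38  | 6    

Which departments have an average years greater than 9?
SELECT department, AVG(years)
FROM employees
GROUP BY department
HAVING AVG(years) > 9

Result:
  Marketing: avg=15.00
  Sales: avg=9.33
  Support: avg=12.75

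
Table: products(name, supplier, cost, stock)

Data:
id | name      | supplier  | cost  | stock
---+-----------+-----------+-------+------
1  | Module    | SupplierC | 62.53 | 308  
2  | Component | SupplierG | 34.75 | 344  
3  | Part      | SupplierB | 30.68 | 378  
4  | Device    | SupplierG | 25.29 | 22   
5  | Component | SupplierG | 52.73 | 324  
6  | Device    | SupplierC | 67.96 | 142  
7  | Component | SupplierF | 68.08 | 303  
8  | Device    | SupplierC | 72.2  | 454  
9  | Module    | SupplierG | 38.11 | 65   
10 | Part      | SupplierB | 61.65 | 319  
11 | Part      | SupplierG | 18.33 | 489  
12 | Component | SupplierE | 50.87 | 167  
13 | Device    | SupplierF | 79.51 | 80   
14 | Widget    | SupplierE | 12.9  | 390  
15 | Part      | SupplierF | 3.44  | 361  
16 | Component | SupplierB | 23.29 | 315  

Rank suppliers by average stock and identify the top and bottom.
SELECT supplier, AVG(stock)
FROM products
GROUP BY supplier
ORDER BY AVG(stock)

All groups:
  SupplierF: 248.00
  SupplierG: 248.80
  SupplierE: 278.50
  SupplierC: 301.33
  SupplierB: 337.33

Highest: SupplierB (337.33)
Lowest: SupplierF (248.00)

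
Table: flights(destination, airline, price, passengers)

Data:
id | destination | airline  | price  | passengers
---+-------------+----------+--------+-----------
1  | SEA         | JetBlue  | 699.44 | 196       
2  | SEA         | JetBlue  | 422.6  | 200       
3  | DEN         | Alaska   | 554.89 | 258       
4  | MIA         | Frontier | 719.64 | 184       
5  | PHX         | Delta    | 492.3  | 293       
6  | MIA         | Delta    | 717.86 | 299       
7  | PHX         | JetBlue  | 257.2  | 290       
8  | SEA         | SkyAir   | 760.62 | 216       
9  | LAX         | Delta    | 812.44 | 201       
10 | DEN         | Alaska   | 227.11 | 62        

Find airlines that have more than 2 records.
SELECT airline, COUNT(*) as cnt
FROM flights
GROUP BY airline
HAVING COUNT(*) > 2

Result:
  Delta: 3
  JetBlue: 3

Note: HAVING filters groups after aggregation, WHERE filters rows before.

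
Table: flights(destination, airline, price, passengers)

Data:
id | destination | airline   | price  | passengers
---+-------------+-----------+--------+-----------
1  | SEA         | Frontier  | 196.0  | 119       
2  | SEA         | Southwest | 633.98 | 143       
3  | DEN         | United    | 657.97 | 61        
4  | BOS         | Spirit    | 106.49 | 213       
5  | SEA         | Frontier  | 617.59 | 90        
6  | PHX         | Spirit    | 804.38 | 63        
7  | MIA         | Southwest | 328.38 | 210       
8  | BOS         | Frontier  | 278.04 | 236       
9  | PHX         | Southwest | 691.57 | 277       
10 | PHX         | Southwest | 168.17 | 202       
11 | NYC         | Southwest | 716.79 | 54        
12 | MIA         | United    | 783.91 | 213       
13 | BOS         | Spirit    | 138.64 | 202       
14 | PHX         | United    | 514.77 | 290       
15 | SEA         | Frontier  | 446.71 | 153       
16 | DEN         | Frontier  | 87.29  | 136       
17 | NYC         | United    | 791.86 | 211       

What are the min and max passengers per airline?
SELECT airline, MIN(passengers), MAX(passengers)
FROM flights
GROUP BY airline

Result:
  Frontier: min=90, max=236
  Southwest: min=54, max=277
  Spirit: min=63, max=213
  United: min=61, max=290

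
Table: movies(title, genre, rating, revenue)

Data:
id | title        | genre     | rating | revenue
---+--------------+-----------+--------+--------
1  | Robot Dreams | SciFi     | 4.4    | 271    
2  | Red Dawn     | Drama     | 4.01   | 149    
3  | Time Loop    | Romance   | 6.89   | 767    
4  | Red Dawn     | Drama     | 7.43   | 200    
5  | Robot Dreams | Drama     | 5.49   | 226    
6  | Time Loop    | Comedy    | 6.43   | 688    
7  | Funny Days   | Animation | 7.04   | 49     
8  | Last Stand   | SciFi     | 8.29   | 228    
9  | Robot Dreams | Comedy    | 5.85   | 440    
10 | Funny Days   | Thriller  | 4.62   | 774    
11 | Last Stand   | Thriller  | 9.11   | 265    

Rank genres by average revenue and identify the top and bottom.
SELECT genre, AVG(revenue)
FROM movies
GROUP BY genre
ORDER BY AVG(revenue)

All groups:
  Animation: 49.00
  Drama: 191.67
  SciFi: 249.50
  Thriller: 519.50
  Comedy: 564.00
  Romance: 767.00

Highest: Romance (767.00)
Lowest: Animation (49.00)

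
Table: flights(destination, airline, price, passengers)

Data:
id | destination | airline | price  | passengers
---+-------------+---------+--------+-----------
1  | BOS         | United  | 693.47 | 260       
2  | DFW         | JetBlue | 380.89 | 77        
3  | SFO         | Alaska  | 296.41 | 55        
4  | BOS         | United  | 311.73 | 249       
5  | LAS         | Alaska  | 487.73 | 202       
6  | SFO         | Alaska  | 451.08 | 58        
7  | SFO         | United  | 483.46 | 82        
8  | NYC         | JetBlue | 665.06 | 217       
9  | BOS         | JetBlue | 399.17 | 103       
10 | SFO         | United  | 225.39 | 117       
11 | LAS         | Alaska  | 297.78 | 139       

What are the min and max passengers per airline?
SELECT airline, MIN(passengers), MAX(passengers)
FROM flights
GROUP BY airline

Result:
  Alaska: min=55, max=202
  JetBlue: min=77, max=217
  United: min=82, max=260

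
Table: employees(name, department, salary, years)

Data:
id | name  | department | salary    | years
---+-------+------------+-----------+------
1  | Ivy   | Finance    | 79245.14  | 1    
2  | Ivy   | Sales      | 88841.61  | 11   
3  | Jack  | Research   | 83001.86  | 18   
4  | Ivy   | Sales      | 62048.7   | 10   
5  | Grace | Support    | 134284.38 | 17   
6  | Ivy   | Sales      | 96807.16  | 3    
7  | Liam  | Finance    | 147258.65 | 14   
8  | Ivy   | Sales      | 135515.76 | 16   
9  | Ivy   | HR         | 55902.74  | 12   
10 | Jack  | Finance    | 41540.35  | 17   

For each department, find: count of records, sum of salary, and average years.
SELECT department,
       COUNT(*) as cnt,
       SUM(salary) as total_salary,
       AVG(years) as avg_years
FROM employees
GROUP BY department

Result:
  Finance: 3 records, 268044.14 total salary, 10.67 avg years
  HR: 1 records, 55902.74 total salary, 12.00 avg years
  Research: 1 records, 83001.86 total salary, 18.00 avg years
  Sales: 4 records, 383213.23 total salary, 10.00 avg years
  Support: 1 records, 134284.38 total salary, 17.00 avg years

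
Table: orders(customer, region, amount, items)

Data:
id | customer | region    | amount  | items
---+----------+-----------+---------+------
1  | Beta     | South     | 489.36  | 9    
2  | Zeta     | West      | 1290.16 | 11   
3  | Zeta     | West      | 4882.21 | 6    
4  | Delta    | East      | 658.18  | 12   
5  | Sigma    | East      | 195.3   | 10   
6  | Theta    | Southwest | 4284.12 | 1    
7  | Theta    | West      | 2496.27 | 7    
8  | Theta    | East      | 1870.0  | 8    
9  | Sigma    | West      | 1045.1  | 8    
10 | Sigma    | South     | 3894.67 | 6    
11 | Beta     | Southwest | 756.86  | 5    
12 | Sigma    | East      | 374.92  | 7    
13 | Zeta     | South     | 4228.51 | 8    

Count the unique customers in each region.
SELECT region, COUNT(DISTINCT customer)
FROM orders
GROUP BY region

Result:
  East: 3 distinct
  South: 3 distinct
  Southwest: 2 distinct
  West: 3 distinct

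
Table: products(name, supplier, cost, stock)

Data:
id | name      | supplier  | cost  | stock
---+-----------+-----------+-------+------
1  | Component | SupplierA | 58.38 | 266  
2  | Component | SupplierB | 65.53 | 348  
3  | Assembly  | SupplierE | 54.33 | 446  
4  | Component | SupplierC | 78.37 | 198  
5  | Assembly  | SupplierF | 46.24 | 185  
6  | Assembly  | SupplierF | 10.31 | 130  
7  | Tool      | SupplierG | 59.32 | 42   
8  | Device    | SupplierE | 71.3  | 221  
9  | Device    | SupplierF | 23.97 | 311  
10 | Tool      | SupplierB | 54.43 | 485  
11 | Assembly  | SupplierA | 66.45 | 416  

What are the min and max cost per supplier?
SELECT supplier, MIN(cost), MAX(cost)
FROM products
GROUP BY supplier

Result:
  SupplierA: min=58.38, max=66.45
  SupplierB: min=54.43, max=65.53
  SupplierC: min=78.37, max=78.37
  SupplierE: min=54.33, max=71.30
  SupplierF: min=10.31, max=46.24
  SupplierG: min=59.32, max=59.32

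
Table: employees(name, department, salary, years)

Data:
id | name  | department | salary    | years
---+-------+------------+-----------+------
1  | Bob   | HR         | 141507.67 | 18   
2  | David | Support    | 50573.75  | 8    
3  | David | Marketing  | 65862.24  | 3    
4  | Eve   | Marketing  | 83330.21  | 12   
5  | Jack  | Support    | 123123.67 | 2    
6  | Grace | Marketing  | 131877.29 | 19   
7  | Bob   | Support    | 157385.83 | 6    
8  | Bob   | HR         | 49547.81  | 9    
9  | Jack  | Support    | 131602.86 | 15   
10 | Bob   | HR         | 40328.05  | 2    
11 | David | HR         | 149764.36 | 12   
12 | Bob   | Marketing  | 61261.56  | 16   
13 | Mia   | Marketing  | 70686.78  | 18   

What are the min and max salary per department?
SELECT department, MIN(salary), MAX(salary)
FROM employees
GROUP BY department

Result:
  HR: min=40328.05, max=149764.36
  Marketing: min=61261.56, max=131877.29
  Support: min=50573.75, max=157385.83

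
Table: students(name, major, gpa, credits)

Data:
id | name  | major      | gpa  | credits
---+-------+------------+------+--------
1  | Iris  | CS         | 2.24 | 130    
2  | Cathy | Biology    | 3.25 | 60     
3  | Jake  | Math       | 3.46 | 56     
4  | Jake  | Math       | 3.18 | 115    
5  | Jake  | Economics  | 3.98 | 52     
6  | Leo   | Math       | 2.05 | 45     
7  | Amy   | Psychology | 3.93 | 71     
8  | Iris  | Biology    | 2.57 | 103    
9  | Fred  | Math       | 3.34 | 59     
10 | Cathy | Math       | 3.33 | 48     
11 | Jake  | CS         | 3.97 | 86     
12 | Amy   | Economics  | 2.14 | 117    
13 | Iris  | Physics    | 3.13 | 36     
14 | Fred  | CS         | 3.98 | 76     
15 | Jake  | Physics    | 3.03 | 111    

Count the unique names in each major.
SELECT major, COUNT(DISTINCT name)
FROM students
GROUP BY major

Result:
  Biology: 2 distinct
  CS: 3 distinct
  Economics: 2 distinct
  Math: 4 distinct
  Physics: 2 distinct
  Psychology: 1 distinct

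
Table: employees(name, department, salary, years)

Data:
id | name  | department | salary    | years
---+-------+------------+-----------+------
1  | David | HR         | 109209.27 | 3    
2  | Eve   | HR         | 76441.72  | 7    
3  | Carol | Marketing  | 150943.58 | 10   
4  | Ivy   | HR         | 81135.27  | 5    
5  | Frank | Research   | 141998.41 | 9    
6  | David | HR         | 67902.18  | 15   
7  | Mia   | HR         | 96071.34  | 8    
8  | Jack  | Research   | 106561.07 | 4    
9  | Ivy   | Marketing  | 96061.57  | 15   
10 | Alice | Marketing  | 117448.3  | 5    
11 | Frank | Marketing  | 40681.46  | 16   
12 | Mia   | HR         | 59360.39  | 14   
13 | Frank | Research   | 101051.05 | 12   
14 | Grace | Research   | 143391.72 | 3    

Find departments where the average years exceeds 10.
SELECT department, AVG(years)
FROM employees
GROUP BY department
HAVING AVG(years) > 10

Result:
  Marketing: avg=11.50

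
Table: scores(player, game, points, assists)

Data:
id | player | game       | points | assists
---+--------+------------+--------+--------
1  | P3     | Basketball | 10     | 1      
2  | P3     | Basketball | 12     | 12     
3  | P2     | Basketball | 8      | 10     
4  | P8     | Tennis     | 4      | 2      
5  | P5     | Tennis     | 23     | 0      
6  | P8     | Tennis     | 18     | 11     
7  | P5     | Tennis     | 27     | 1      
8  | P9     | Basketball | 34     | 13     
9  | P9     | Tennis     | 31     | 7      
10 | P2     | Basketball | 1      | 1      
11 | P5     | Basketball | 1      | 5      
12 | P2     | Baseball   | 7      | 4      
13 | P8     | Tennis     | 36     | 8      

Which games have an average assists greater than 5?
SELECT game, AVG(assists)
FROM scores
GROUP BY game
HAVING AVG(assists) > 5

Result:
  Basketball: avg=7.00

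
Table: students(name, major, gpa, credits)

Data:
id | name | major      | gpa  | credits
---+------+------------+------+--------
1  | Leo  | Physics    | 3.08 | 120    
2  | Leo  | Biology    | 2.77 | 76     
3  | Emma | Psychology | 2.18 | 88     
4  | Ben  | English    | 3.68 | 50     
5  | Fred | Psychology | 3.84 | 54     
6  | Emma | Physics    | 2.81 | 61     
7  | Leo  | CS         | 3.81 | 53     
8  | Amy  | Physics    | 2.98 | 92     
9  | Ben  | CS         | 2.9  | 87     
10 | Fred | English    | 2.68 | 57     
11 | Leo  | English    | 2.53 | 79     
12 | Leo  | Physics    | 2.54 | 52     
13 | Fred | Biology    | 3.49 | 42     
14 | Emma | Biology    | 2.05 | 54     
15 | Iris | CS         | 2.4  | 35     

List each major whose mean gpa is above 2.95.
SELECT major, AVG(gpa)
FROM students
GROUP BY major
HAVING AVG(gpa) > 2.95

Result:
  CS: avg=3.04
  English: avg=2.96
  Psychology: avg=3.01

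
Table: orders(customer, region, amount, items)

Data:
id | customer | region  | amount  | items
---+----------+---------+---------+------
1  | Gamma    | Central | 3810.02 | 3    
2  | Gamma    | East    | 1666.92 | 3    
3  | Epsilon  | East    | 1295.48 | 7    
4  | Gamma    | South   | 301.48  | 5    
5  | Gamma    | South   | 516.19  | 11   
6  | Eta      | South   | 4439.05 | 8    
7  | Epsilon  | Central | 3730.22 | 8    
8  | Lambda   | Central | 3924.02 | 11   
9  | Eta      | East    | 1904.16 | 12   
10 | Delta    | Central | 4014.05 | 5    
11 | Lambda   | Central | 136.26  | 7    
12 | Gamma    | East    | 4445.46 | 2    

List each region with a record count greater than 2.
SELECT region, COUNT(*) as cnt
FROM orders
GROUP BY region
HAVING COUNT(*) > 2

Result:
  Central: 5
  East: 4
  South: 3

Note: HAVING filters groups after aggregation, WHERE filters rows before.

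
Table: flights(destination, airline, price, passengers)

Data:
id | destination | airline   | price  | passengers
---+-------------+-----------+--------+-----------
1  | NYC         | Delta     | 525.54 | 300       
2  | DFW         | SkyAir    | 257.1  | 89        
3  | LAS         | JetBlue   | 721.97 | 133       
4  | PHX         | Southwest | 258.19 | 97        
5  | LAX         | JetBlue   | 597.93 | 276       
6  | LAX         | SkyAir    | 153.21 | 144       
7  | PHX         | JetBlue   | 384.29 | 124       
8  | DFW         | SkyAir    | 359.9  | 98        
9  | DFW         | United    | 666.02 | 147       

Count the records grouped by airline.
SELECT airline, COUNT(*) as count
FROM flights
GROUP BY airline

Result:
  Delta: 1
  JetBlue: 3
  SkyAir: 3
  Southwest: 1
  United: 1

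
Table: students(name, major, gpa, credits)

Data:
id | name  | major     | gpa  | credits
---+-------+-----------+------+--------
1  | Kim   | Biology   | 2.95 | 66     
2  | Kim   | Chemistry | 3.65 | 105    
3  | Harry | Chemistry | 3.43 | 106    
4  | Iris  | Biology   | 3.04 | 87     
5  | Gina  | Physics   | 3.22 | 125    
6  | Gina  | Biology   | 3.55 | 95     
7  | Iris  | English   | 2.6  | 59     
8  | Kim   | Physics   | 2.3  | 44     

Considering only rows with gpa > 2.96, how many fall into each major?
SELECT major, COUNT(*)
FROM students
WHERE gpa > 2.96
GROUP BY major

Note: WHERE filters rows before grouping.

Result:
  Biology: 2
  Chemistry: 2
  Physics: 1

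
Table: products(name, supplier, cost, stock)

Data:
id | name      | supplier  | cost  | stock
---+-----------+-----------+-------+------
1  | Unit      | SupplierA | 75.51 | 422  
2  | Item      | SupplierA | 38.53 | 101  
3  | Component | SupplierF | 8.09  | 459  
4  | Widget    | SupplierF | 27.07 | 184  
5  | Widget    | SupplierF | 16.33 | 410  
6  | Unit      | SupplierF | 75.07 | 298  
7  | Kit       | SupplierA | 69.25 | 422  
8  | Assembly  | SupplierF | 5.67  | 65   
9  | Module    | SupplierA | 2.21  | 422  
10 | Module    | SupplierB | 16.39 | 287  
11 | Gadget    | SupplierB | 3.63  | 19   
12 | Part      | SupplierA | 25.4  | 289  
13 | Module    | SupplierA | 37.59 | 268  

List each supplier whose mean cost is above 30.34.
SELECT supplier, AVG(cost)
FROM products
GROUP BY supplier
HAVING AVG(cost) > 30.34

Result:
  SupplierA: avg=41.42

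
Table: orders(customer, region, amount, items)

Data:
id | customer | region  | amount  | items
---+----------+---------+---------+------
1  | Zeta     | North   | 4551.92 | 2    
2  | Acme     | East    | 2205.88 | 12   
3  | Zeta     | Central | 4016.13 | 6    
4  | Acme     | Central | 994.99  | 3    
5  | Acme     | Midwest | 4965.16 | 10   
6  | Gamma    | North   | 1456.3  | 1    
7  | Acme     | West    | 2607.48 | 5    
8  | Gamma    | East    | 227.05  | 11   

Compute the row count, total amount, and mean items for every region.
SELECT region,
       COUNT(*) as cnt,
       SUM(amount) as total_amount,
       AVG(items) as avg_items
FROM orders
GROUP BY region

Result:
  Central: 2 records, 5011.12 total amount, 4.50 avg items
  East: 2 records, 2432.93 total amount, 11.50 avg items
  Midwest: 1 records, 4965.16 total amount, 10.00 avg items
  North: 2 records, 6008.22 total amount, 1.50 avg items
  West: 1 records, 2607.48 total amount, 5.00 avg items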